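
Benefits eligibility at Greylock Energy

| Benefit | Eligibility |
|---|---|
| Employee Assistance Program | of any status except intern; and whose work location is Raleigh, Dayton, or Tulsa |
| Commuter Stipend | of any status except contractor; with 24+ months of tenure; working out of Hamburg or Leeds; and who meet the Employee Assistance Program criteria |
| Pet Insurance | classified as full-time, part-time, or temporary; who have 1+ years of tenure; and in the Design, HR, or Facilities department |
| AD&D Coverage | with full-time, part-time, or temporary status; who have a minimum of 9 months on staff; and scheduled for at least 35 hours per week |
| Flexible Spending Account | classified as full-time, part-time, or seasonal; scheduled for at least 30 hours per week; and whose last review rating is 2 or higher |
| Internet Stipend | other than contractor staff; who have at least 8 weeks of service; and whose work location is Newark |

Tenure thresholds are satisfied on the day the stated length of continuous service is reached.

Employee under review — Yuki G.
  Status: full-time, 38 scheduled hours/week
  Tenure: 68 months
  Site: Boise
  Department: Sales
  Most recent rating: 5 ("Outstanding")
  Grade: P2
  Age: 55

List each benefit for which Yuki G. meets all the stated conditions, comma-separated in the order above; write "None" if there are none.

AD&D Coverage, Flexible Spending Account

Employee Assistance Program — status full-time ✓ (not excluded); site Boise ✗ (not Raleigh, Dayton, or Tulsa) → not eligible.
Commuter Stipend — status full-time ✓ (not excluded); service 68 months ≥ 24 months ✓; site Boise ✗ (not Hamburg or Leeds) → not eligible.
Pet Insurance — status full-time ✓; service 68 months ≥ 1 year (≈365 days) ✓; dept Sales ✗ → not eligible.
AD&D Coverage — status full-time ✓; service 68 months ≥ 9 months ✓; 38 hrs/wk ≥ 35 ✓ → eligible.
Flexible Spending Account — status full-time ✓; 38 hrs/wk ≥ 30 ✓; rating 5 ≥ 2 ✓ → eligible.
Internet Stipend — status full-time ✓ (not excluded); service 68 months ≥ 8 weeks (≈56 days) ✓; site Boise ✗ (not Newark) → not eligible.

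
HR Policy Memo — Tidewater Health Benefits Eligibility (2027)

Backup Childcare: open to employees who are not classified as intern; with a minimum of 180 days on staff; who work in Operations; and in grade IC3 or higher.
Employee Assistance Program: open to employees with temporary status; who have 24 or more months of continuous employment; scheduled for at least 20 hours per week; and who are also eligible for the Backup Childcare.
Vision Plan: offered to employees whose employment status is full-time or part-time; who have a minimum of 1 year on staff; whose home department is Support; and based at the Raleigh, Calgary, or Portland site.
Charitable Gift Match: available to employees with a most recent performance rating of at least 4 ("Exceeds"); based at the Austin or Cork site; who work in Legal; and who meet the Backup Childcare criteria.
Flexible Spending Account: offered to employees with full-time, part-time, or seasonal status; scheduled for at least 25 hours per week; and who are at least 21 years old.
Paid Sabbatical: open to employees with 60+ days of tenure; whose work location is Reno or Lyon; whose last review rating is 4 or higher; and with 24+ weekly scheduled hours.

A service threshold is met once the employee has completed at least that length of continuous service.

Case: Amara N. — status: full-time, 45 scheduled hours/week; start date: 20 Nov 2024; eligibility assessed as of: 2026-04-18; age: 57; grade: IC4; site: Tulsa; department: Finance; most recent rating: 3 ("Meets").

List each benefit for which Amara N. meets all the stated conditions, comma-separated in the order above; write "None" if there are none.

Flexible Spending Account

Service from 20 Nov 2024 to 2026-04-18: 514 days.
Backup Childcare — status full-time ✓ (not excluded); service 514 days ≥ 180 days ✓; dept Finance ✗ → not eligible.
Employee Assistance Program — status full-time ✗ (requires temporary) → not eligible.
Vision Plan — status full-time ✓; service 514 days ≥ 1 year (≈365 days) ✓; dept Finance ✗ → not eligible.
Charitable Gift Match — rating 3 < 4 ✗ → not eligible.
Flexible Spending Account — status full-time ✓; 45 hrs/wk ≥ 25 ✓; age 57 ≥ 21 ✓ → eligible.
Paid Sabbatical — service 514 days ≥ 60 days ✓; site Tulsa ✗ (not Reno or Lyon) → not eligible.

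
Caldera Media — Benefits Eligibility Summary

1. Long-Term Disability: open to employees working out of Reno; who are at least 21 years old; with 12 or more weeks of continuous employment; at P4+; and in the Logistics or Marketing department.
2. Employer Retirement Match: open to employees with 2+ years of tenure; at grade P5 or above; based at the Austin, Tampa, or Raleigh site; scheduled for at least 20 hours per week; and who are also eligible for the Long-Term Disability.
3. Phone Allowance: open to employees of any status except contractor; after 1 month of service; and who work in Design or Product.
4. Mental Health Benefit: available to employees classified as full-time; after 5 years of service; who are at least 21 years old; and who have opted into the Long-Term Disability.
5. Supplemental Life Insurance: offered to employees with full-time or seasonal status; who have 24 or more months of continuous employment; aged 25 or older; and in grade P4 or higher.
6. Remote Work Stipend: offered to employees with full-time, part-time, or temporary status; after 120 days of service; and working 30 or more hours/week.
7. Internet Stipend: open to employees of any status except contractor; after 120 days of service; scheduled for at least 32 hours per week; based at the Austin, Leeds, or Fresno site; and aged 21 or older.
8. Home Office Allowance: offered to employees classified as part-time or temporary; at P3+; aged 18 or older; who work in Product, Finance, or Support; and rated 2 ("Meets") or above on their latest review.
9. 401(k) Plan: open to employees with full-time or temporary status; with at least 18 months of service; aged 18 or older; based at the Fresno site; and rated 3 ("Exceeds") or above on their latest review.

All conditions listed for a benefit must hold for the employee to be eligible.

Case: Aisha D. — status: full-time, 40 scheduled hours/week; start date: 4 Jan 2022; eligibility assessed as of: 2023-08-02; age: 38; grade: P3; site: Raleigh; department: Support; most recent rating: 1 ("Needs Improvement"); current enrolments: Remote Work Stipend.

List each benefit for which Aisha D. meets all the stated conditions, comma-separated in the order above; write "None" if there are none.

Remote Work Stipend

Service from 4 Jan 2022 to 2023-08-02: 575 days.
Long-Term Disability — site Raleigh ✗ (not Reno) → not eligible.
Employer Retirement Match — service 575 days < 2 years (≈730 days) ✗ → not eligible.
Phone Allowance — status full-time ✓ (not excluded); service 575 days ≥ 1 month (≈30 days) ✓; dept Support ✗ → not eligible.
Mental Health Benefit — status full-time ✓; service 575 days < 5 years (≈1825 days) ✗ → not eligible.
Supplemental Life Insurance — status full-time ✓; service 575 days < 24 months (≈720 days) ✗ → not eligible.
Remote Work Stipend — status full-time ✓; service 575 days ≥ 120 days ✓; 40 hrs/wk ≥ 30 ✓ → eligible.
Internet Stipend — status full-time ✓ (not excluded); service 575 days ≥ 120 days ✓; 40 hrs/wk ≥ 32 ✓; site Raleigh ✗ (not Austin, Leeds, or Fresno) → not eligible.
Home Office Allowance — status full-time ✗ (requires part-time or temporary) → not eligible.
401(k) Plan — status full-time ✓; service 575 days ≥ 18 months (≈540 days) ✓; age 38 ≥ 18 ✓; site Raleigh ✗ (not Fresno) → not eligible.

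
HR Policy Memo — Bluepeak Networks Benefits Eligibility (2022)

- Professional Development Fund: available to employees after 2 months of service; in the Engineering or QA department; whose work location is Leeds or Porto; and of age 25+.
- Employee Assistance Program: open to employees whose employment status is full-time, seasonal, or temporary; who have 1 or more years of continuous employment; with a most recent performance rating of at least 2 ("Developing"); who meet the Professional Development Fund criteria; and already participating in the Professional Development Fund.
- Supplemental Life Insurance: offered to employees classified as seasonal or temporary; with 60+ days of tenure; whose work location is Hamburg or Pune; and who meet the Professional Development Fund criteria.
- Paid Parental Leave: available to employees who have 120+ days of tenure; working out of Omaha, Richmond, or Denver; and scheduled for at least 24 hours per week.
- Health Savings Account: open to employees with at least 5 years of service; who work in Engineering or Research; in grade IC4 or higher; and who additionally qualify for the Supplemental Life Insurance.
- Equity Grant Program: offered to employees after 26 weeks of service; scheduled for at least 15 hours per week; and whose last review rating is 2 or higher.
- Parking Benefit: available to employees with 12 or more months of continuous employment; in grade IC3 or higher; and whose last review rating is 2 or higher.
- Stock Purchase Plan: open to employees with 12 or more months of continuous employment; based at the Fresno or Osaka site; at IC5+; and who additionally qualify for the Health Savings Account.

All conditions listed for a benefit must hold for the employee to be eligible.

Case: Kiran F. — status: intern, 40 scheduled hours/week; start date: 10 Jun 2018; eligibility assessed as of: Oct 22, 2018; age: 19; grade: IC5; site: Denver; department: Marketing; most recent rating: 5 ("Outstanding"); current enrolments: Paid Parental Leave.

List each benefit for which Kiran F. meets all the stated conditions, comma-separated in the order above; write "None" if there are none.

Paid Parental Leave

Service from 10 Jun 2018 to Oct 22, 2018: 134 days.
Professional Development Fund — service 134 days ≥ 2 months (≈60 days) ✓; dept Marketing ✗ → not eligible.
Employee Assistance Program — status intern ✗ (requires full-time, seasonal, or temporary) → not eligible.
Supplemental Life Insurance — status intern ✗ (requires seasonal or temporary) → not eligible.
Paid Parental Leave — service 134 days ≥ 120 days ✓; site Denver ✓; 40 hrs/wk ≥ 24 ✓ → eligible.
Health Savings Account — service 134 days < 5 years (≈1825 days) ✗ → not eligible.
Equity Grant Program — service 134 days < 26 weeks (≈182 days) ✗ → not eligible.
Parking Benefit — service 134 days < 12 months (≈360 days) ✗ → not eligible.
Stock Purchase Plan — service 134 days < 12 months (≈360 days) ✗ → not eligible.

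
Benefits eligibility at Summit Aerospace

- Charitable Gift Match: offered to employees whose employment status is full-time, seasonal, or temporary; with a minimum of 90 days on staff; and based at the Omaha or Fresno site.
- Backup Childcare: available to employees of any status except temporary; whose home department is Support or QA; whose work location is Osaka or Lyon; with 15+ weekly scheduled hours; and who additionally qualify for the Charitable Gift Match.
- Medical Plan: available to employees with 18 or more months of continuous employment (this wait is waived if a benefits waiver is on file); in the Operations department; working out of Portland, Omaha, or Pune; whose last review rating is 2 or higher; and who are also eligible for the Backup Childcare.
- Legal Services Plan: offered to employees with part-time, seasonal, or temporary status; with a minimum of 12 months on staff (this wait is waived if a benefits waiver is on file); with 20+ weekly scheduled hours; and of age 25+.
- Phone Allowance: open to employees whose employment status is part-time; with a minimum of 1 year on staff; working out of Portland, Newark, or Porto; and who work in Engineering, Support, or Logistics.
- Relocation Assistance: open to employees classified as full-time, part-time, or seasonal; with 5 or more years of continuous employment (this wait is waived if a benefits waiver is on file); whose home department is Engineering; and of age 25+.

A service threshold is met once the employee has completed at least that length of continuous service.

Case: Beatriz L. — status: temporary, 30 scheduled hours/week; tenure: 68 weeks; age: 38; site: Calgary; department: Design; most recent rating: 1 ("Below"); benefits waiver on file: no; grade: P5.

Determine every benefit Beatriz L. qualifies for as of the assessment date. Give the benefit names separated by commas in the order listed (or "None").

Charitable Gift Match — status temporary ✓; service 68 weeks ≥ 90 days ✓; site Calgary ✗ (not Omaha or Fresno) → not eligible.
Backup Childcare — status temporary ✗ (excluded) → not eligible.
Medical Plan — no waiver, service 68 weeks < 18 months (≈540 days) ✗ → not eligible.
Legal Services Plan — status temporary ✓; no waiver, service 68 weeks ≥ 12 months (≈360 days) ✓; 30 hrs/wk ≥ 20 ✓; age 38 ≥ 25 ✓ → eligible.
Phone Allowance — status temporary ✗ (requires part-time) → not eligible.
Relocation Assistance — status temporary ✗ (requires full-time, part-time, or seasonal) → not eligible.

Legal Services Plan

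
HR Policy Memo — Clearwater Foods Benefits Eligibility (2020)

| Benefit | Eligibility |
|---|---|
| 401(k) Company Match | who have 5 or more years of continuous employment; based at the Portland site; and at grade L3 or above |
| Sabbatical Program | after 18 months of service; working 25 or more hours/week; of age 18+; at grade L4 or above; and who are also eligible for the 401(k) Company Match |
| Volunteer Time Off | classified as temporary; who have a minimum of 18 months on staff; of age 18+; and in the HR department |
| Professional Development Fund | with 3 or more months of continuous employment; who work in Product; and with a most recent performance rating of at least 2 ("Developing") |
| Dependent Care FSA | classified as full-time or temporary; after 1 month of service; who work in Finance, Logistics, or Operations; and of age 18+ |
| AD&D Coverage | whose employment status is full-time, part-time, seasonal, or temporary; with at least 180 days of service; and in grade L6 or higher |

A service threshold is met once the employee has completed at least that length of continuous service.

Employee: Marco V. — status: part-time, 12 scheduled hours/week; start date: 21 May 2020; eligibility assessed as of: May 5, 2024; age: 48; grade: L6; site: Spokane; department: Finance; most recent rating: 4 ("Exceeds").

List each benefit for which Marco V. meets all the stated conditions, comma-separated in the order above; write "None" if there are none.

Service from 21 May 2020 to May 5, 2024: 1445 days.
401(k) Company Match — service 1445 days < 5 years (≈1825 days) ✗ → not eligible.
Sabbatical Program — service 1445 days ≥ 18 months (≈540 days) ✓; 12 hrs/wk < 25 ✗ → not eligible.
Volunteer Time Off — status part-time ✗ (requires temporary) → not eligible.
Professional Development Fund — service 1445 days ≥ 3 months (≈90 days) ✓; dept Finance ✗ → not eligible.
Dependent Care FSA — status part-time ✗ (requires full-time or temporary) → not eligible.
AD&D Coverage — status part-time ✓; service 1445 days ≥ 180 days ✓; grade L6 ≥ L6 ✓ → eligible.

AD&D Coverage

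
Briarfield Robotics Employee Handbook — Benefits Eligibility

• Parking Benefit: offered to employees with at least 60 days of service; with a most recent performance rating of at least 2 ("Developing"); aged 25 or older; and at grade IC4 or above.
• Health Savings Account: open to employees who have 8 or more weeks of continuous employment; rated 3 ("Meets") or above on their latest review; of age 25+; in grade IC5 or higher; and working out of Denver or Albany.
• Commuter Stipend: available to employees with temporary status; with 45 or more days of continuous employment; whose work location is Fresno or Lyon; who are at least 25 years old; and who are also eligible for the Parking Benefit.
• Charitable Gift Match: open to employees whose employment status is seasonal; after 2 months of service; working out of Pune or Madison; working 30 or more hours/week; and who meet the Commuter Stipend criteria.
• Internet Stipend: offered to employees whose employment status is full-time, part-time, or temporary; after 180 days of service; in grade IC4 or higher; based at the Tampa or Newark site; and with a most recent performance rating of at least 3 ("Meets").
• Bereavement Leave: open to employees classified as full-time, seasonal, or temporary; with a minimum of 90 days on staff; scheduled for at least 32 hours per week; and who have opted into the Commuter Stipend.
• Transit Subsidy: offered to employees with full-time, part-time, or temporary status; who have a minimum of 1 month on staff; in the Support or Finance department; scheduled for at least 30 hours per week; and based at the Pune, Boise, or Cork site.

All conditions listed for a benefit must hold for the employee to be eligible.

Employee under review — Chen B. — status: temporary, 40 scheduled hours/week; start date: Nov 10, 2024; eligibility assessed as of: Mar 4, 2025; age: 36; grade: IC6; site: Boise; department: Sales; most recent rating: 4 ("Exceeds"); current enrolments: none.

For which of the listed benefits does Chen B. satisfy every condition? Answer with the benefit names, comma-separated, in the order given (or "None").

Service from Nov 10, 2024 to Mar 4, 2025: 114 days.
Parking Benefit — service 114 days ≥ 60 days ✓; rating 4 ≥ 2 ✓; age 36 ≥ 25 ✓; grade IC6 ≥ IC4 ✓ → eligible.
Health Savings Account — service 114 days ≥ 8 weeks (≈56 days) ✓; rating 4 ≥ 3 ✓; age 36 ≥ 25 ✓; grade IC6 ≥ IC5 ✓; site Boise ✗ (not Denver or Albany) → not eligible.
Commuter Stipend — status temporary ✓; service 114 days ≥ 45 days ✓; site Boise ✗ (not Fresno or Lyon) → not eligible.
Charitable Gift Match — status temporary ✗ (requires seasonal) → not eligible.
Internet Stipend — status temporary ✓; service 114 days < 180 days ✗ → not eligible.
Bereavement Leave — status temporary ✓; service 114 days ≥ 90 days ✓; 40 hrs/wk ≥ 32 ✓; not enrolled in Commuter Stipend ✗ → not eligible.
Transit Subsidy — status temporary ✓; service 114 days ≥ 1 month (≈30 days) ✓; dept Sales ✗ → not eligible.

Parking Benefit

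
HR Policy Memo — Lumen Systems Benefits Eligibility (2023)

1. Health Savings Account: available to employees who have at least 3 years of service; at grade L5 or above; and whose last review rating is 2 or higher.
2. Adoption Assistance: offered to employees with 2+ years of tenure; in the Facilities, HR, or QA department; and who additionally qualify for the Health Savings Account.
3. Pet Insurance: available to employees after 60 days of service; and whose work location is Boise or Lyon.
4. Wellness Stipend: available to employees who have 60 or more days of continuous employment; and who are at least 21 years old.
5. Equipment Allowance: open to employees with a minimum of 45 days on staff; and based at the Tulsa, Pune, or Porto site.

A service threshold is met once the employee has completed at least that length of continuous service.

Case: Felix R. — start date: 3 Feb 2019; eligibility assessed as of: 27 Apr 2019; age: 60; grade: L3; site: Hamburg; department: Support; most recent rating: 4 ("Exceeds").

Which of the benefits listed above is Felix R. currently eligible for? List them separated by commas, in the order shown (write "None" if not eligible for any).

Wellness Stipend

Service from 3 Feb 2019 to 27 Apr 2019: 83 days.
Health Savings Account — service 83 days < 3 years (≈1095 days) ✗ → not eligible.
Adoption Assistance — service 83 days < 2 years (≈730 days) ✗ → not eligible.
Pet Insurance — service 83 days ≥ 60 days ✓; site Hamburg ✗ (not Boise or Lyon) → not eligible.
Wellness Stipend — service 83 days ≥ 60 days ✓; age 60 ≥ 21 ✓ → eligible.
Equipment Allowance — service 83 days ≥ 45 days ✓; site Hamburg ✗ (not Tulsa, Pune, or Porto) → not eligible.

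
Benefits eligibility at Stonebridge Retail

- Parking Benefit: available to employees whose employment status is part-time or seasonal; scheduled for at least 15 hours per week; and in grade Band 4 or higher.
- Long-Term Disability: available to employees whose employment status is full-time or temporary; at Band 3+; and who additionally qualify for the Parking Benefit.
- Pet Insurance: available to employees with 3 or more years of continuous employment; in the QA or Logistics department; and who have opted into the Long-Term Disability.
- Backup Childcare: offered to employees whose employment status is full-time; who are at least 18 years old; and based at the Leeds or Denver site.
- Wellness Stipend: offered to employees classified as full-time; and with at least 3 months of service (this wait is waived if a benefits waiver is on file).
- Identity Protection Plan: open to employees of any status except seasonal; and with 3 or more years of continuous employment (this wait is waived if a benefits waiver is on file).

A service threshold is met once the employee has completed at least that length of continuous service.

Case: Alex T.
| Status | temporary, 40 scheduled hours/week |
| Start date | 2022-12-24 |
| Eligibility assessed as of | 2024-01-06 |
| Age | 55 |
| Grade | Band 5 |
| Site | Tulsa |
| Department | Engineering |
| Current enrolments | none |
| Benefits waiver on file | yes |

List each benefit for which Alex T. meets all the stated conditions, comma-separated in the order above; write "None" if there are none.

Service from 2022-12-24 to 2024-01-06: 378 days.
Parking Benefit — status temporary ✗ (requires part-time or seasonal) → not eligible.
Long-Term Disability — status temporary ✓; grade Band 5 ≥ Band 3 ✓; not eligible for Parking Benefit ✗ → not eligible.
Pet Insurance — service 378 days < 3 years (≈1095 days) ✗ → not eligible.
Backup Childcare — status temporary ✗ (requires full-time) → not eligible.
Wellness Stipend — status temporary ✗ (requires full-time) → not eligible.
Identity Protection Plan — status temporary ✓ (not excluded); benefits waiver on file ✓ → eligible.

Identity Protection Plan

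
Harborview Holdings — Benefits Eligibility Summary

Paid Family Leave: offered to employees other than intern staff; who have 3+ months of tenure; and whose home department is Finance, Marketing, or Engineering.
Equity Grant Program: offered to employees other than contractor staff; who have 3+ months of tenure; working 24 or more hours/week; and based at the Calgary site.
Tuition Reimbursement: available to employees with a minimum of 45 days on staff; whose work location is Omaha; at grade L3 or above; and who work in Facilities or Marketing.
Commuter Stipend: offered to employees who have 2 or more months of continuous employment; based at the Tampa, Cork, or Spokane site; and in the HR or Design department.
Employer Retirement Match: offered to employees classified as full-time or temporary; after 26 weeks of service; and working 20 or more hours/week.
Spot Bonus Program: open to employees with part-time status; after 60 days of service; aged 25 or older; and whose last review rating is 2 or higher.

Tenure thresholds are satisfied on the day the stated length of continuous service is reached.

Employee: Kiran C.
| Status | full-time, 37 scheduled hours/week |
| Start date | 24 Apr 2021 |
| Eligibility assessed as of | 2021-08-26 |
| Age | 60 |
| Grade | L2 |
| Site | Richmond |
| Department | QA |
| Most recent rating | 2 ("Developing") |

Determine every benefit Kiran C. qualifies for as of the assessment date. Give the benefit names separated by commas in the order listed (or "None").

None

Service from 24 Apr 2021 to 2021-08-26: 124 days.
Paid Family Leave — status full-time ✓ (not excluded); service 124 days ≥ 3 months (≈90 days) ✓; dept QA ✗ → not eligible.
Equity Grant Program — status full-time ✓ (not excluded); service 124 days ≥ 3 months (≈90 days) ✓; 37 hrs/wk ≥ 24 ✓; site Richmond ✗ (not Calgary) → not eligible.
Tuition Reimbursement — service 124 days ≥ 45 days ✓; site Richmond ✗ (not Omaha) → not eligible.
Commuter Stipend — service 124 days ≥ 2 months (≈60 days) ✓; site Richmond ✗ (not Tampa, Cork, or Spokane) → not eligible.
Employer Retirement Match — status full-time ✓; service 124 days < 26 weeks (≈182 days) ✗ → not eligible.
Spot Bonus Program — status full-time ✗ (requires part-time) → not eligible.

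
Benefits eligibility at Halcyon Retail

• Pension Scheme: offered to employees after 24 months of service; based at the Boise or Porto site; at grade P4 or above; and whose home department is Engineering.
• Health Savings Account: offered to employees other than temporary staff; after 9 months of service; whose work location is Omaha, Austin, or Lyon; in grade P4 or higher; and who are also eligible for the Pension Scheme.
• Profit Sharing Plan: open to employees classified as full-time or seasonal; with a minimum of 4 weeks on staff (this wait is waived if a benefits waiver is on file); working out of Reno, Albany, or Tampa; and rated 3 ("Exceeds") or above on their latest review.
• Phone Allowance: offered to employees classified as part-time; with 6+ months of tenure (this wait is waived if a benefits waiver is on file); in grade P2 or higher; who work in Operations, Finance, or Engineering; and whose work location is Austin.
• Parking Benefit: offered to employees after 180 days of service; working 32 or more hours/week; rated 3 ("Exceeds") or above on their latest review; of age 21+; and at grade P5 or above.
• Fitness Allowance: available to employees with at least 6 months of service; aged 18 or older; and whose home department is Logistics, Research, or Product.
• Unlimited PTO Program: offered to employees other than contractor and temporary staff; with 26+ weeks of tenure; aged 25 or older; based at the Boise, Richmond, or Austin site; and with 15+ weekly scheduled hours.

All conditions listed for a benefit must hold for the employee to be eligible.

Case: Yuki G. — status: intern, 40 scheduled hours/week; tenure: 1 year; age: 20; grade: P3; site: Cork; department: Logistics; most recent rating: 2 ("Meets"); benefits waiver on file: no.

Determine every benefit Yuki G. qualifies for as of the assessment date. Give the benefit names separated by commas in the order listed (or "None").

Pension Scheme — service 1 year < 24 months (≈720 days) ✗ → not eligible.
Health Savings Account — status intern ✓ (not excluded); service 1 year ≥ 9 months (≈270 days) ✓; site Cork ✗ (not Omaha, Austin, or Lyon) → not eligible.
Profit Sharing Plan — status intern ✗ (requires full-time or seasonal) → not eligible.
Phone Allowance — status intern ✗ (requires part-time) → not eligible.
Parking Benefit — service 1 year ≥ 180 days ✓; 40 hrs/wk ≥ 32 ✓; rating 2 < 3 ✗ → not eligible.
Fitness Allowance — service 1 year ≥ 6 months (≈180 days) ✓; age 20 ≥ 18 ✓; dept Logistics ✓ → eligible.
Unlimited PTO Program — status intern ✓ (not excluded); service 1 year ≥ 26 weeks (≈182 days) ✓; age 20 < 25 ✗ → not eligible.

Fitness Allowance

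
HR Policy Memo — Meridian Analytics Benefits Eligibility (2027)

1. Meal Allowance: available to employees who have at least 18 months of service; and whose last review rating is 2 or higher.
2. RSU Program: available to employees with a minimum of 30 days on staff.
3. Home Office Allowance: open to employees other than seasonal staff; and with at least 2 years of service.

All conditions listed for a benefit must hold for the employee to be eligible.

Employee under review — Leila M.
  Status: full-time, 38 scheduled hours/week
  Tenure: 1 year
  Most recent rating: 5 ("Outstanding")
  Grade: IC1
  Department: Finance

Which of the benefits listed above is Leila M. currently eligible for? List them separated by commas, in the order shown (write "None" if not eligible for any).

Meal Allowance — service 1 year < 18 months (≈540 days) ✗ → not eligible.
RSU Program — service 1 year ≥ 30 days ✓ → eligible.
Home Office Allowance — status full-time ✓ (not excluded); service 1 year < 2 years ✗ → not eligible.

RSU Program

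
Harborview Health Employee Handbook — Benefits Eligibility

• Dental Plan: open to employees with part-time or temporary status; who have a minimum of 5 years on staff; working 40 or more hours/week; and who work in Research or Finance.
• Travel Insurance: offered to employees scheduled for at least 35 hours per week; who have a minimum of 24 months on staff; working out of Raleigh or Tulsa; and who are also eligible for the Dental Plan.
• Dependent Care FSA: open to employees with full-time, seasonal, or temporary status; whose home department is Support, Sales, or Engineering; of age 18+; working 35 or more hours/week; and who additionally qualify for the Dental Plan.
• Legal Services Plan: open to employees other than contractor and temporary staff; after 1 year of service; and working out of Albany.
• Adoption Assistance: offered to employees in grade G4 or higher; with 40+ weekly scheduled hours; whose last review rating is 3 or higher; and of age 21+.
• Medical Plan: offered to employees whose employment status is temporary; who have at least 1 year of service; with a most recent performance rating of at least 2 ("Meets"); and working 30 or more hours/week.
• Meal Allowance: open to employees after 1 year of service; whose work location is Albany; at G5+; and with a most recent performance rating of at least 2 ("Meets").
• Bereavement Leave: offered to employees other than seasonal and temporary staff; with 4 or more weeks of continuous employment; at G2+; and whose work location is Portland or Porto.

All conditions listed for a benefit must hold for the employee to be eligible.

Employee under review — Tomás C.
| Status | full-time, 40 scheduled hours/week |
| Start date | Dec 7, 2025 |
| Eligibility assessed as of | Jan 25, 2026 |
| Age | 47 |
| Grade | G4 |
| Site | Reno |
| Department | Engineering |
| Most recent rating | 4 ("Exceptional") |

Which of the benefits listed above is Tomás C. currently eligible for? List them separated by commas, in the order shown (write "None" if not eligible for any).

Service from Dec 7, 2025 to Jan 25, 2026: 49 days.
Dental Plan — status full-time ✗ (requires part-time or temporary) → not eligible.
Travel Insurance — 40 hrs/wk ≥ 35 ✓; service 49 days < 24 months (≈720 days) ✗ → not eligible.
Dependent Care FSA — status full-time ✓; dept Engineering ✓; age 47 ≥ 18 ✓; 40 hrs/wk ≥ 35 ✓; not eligible for Dental Plan ✗ → not eligible.
Legal Services Plan — status full-time ✓ (not excluded); service 49 days < 1 year (≈365 days) ✗ → not eligible.
Adoption Assistance — grade G4 ≥ G4 ✓; 40 hrs/wk ≥ 40 ✓; rating 4 ≥ 3 ✓; age 47 ≥ 21 ✓ → eligible.
Medical Plan — status full-time ✗ (requires temporary) → not eligible.
Meal Allowance — service 49 days < 1 year (≈365 days) ✗ → not eligible.
Bereavement Leave — status full-time ✓ (not excluded); service 49 days ≥ 4 weeks (≈28 days) ✓; grade G4 ≥ G2 ✓; site Reno ✗ (not Portland or Porto) → not eligible.

Adoption Assistance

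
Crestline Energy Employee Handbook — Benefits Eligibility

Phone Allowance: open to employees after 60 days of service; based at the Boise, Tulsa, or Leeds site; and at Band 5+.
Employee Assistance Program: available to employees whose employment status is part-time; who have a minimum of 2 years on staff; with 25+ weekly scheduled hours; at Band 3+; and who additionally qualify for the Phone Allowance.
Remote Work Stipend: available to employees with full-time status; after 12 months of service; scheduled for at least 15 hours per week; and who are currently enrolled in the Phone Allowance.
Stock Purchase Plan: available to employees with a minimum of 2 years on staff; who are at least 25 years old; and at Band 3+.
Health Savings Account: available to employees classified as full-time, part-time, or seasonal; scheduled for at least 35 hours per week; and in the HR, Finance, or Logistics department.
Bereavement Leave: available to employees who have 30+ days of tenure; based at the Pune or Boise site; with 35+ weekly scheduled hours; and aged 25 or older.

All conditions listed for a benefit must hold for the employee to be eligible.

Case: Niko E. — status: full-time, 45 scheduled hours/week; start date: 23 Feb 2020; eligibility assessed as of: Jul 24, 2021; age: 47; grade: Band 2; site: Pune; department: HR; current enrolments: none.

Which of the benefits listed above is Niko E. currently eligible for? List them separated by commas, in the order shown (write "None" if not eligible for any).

Service from 23 Feb 2020 to Jul 24, 2021: 517 days.
Phone Allowance — service 517 days ≥ 60 days ✓; site Pune ✗ (not Boise, Tulsa, or Leeds) → not eligible.
Employee Assistance Program — status full-time ✗ (requires part-time) → not eligible.
Remote Work Stipend — status full-time ✓; service 517 days ≥ 12 months (≈360 days) ✓; 45 hrs/wk ≥ 15 ✓; not enrolled in Phone Allowance ✗ → not eligible.
Stock Purchase Plan — service 517 days < 2 years (≈730 days) ✗ → not eligible.
Health Savings Account — status full-time ✓; 45 hrs/wk ≥ 35 ✓; dept HR ✓ → eligible.
Bereavement Leave — service 517 days ≥ 30 days ✓; site Pune ✓; 45 hrs/wk ≥ 35 ✓; age 47 ≥ 25 ✓ → eligible.

Health Savings Account, Bereavement Leave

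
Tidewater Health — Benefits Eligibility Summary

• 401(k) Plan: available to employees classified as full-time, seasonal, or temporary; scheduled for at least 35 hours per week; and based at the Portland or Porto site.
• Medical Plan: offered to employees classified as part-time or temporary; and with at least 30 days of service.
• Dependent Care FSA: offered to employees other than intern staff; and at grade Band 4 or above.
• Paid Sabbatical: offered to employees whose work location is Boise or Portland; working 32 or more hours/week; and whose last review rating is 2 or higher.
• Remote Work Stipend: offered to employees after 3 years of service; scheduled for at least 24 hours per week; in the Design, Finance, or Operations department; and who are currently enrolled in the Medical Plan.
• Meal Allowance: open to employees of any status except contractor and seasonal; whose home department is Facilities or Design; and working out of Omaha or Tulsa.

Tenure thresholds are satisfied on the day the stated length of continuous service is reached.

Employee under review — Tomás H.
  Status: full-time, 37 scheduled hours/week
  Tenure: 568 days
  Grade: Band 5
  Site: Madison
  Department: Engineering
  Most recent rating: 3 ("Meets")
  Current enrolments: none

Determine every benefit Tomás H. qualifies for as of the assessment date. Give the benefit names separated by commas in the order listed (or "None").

401(k) Plan — status full-time ✓; 37 hrs/wk ≥ 35 ✓; site Madison ✗ (not Portland or Porto) → not eligible.
Medical Plan — status full-time ✗ (requires part-time or temporary) → not eligible.
Dependent Care FSA — status full-time ✓ (not excluded); grade Band 5 ≥ Band 4 ✓ → eligible.
Paid Sabbatical — site Madison ✗ (not Boise or Portland) → not eligible.
Remote Work Stipend — service 568 days < 3 years (≈1095 days) ✗ → not eligible.
Meal Allowance — status full-time ✓ (not excluded); dept Engineering ✗ → not eligible.

Dependent Care FSA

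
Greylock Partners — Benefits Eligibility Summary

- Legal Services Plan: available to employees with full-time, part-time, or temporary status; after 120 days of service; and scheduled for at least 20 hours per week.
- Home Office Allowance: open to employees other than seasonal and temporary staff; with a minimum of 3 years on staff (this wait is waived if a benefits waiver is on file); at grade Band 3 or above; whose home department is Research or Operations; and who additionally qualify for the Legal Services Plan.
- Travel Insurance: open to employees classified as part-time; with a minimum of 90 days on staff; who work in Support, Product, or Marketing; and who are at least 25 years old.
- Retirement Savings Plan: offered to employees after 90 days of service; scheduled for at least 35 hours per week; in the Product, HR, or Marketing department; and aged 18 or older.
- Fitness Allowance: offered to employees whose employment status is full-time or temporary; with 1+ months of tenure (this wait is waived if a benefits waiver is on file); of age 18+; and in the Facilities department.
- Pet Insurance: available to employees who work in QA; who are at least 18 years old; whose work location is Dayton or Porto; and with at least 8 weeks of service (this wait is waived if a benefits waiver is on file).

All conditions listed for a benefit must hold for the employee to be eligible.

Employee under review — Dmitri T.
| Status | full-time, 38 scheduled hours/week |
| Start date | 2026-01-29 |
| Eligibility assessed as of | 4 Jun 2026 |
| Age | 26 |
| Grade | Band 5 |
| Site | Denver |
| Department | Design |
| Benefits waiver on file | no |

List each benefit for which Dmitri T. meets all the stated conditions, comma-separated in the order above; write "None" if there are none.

Service from 2026-01-29 to 4 Jun 2026: 126 days.
Legal Services Plan — status full-time ✓; service 126 days ≥ 120 days ✓; 38 hrs/wk ≥ 20 ✓ → eligible.
Home Office Allowance — status full-time ✓ (not excluded); no waiver, service 126 days < 3 years (≈1095 days) ✗ → not eligible.
Travel Insurance — status full-time ✗ (requires part-time) → not eligible.
Retirement Savings Plan — service 126 days ≥ 90 days ✓; 38 hrs/wk ≥ 35 ✓; dept Design ✗ → not eligible.
Fitness Allowance — status full-time ✓; no waiver, service 126 days ≥ 1 month (≈30 days) ✓; age 26 ≥ 18 ✓; dept Design ✗ → not eligible.
Pet Insurance — dept Design ✗ → not eligible.

Legal Services Plan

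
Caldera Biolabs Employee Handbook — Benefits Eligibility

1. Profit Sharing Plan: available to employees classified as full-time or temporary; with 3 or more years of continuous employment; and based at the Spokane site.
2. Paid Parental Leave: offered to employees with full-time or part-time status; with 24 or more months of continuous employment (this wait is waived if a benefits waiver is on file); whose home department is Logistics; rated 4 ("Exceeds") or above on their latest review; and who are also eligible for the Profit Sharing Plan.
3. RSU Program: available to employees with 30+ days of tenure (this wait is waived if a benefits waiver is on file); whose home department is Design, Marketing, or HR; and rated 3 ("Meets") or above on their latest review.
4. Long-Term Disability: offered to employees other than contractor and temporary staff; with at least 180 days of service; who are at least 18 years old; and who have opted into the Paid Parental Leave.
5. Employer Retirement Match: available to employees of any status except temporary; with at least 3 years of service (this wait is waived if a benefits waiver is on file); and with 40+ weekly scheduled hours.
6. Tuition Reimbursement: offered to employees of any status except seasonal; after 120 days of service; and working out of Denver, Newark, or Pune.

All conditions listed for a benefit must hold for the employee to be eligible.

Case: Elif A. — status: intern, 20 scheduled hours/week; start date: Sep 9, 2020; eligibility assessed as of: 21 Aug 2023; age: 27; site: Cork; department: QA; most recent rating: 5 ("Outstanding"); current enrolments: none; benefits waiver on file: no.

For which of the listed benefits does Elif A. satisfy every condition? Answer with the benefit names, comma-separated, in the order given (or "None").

None

Service from Sep 9, 2020 to 21 Aug 2023: 1076 days.
Profit Sharing Plan — status intern ✗ (requires full-time or temporary) → not eligible.
Paid Parental Leave — status intern ✗ (requires full-time or part-time) → not eligible.
RSU Program — no waiver, service 1076 days ≥ 30 days ✓; dept QA ✗ → not eligible.
Long-Term Disability — status intern ✓ (not excluded); service 1076 days ≥ 180 days ✓; age 27 ≥ 18 ✓; not enrolled in Paid Parental Leave ✗ → not eligible.
Employer Retirement Match — status intern ✓ (not excluded); no waiver, service 1076 days < 3 years (≈1095 days) ✗ → not eligible.
Tuition Reimbursement — status intern ✓ (not excluded); service 1076 days ≥ 120 days ✓; site Cork ✗ (not Denver, Newark, or Pune) → not eligible.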